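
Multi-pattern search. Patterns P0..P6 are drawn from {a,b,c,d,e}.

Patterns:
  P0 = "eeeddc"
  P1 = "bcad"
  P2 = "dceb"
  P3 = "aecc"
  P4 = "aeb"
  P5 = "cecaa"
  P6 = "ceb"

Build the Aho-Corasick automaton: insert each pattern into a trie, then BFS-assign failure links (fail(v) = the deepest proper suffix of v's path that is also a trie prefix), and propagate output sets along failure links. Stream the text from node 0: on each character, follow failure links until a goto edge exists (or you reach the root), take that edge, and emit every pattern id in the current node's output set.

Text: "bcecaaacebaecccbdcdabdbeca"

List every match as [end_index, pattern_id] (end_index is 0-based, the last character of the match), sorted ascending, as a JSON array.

Build:
Trie (insert patterns):
  n0 'ε': a→15 b→7 c→20 d→11 e→1
  n1 'e': e→2
  n2 'ee': e→3
  n3 'eee': d→4
  n4 'eeed': d→5
  n5 'eeedd': c→6
  n6 'eeeddc': ·  [P0 ends]
  n7 'b': c→8
  n8 'bc': a→9
  n9 'bca': d→10
  n10 'bcad': ·  [P1 ends]
  n11 'd': c→12
  n12 'dc': e→13
  n13 'dce': b→14
  n14 'dceb': ·  [P2 ends]
  n15 'a': e→16
  n16 'ae': b→19 c→17
  n17 'aec': c→18
  n18 'aecc': ·  [P3 ends]
  n19 'aeb': ·  [P4 ends]
  n20 'c': e→21
  n21 'ce': b→25 c→22
  n22 'cec': a→23
  n23 'ceca': a→24
  n24 'cecaa': ·  [P5 ends]
  n25 'ceb': ·  [P6 ends]

Failure links (BFS by depth):
  fail(1) 'e': from fail(0)=0 chase 'e': 0 ⇒ 0;  out=∅∪out(0)=∅
  fail(7) 'b': from fail(0)=0 chase 'b': 0 ⇒ 0;  out=∅∪out(0)=∅
  fail(11) 'd': from fail(0)=0 chase 'd': 0 ⇒ 0;  out=∅∪out(0)=∅
  fail(15) 'a': from fail(0)=0 chase 'a': 0 ⇒ 0;  out=∅∪out(0)=∅
  fail(20) 'c': from fail(0)=0 chase 'c': 0 ⇒ 0;  out=∅∪out(0)=∅
  fail(2) 'ee': from fail(1)=0 chase 'e': 0 ⇒ 1;  out=∅∪out(1)=∅
  fail(8) 'bc': from fail(7)=0 chase 'c': 0 ⇒ 20;  out=∅∪out(20)=∅
  fail(12) 'dc': from fail(11)=0 chase 'c': 0 ⇒ 20;  out=∅∪out(20)=∅
  fail(16) 'ae': from fail(15)=0 chase 'e': 0 ⇒ 1;  out=∅∪out(1)=∅
  fail(21) 'ce': from fail(20)=0 chase 'e': 0 ⇒ 1;  out=∅∪out(1)=∅
  fail(3) 'eee': from fail(2)=1 chase 'e': 1 ⇒ 2;  out=∅∪out(2)=∅
  fail(9) 'bca': from fail(8)=20 chase 'a': 20→0 ⇒ 15;  out=∅∪out(15)=∅
  fail(13) 'dce': from fail(12)=20 chase 'e': 20 ⇒ 21;  out=∅∪out(21)=∅
  fail(17) 'aec': from fail(16)=1 chase 'c': 1→0 ⇒ 20;  out=∅∪out(20)=∅
  fail(19) 'aeb': from fail(16)=1 chase 'b': 1→0 ⇒ 7;  out={4}∪out(7)={4}
  fail(22) 'cec': from fail(21)=1 chase 'c': 1→0 ⇒ 20;  out=∅∪out(20)=∅
  fail(25) 'ceb': from fail(21)=1 chase 'b': 1→0 ⇒ 7;  out={6}∪out(7)={6}
  fail(4) 'eeed': from fail(3)=2 chase 'd': 2→1→0 ⇒ 11;  out=∅∪out(11)=∅
  fail(10) 'bcad': from fail(9)=15 chase 'd': 15→0 ⇒ 11;  out={1}∪out(11)={1}
  fail(14) 'dceb': from fail(13)=21 chase 'b': 21 ⇒ 25;  out={2}∪out(25)={2,6}
  fail(18) 'aecc': from fail(17)=20 chase 'c': 20→0 ⇒ 20;  out={3}∪out(20)={3}
  fail(23) 'ceca': from fail(22)=20 chase 'a': 20→0 ⇒ 15;  out=∅∪out(15)=∅
  fail(5) 'eeedd': from fail(4)=11 chase 'd': 11→0 ⇒ 11;  out=∅∪out(11)=∅
  fail(24) 'cecaa': from fail(23)=15 chase 'a': 15→0 ⇒ 15;  out={5}∪out(15)={5}
  fail(6) 'eeeddc': from fail(5)=11 chase 'c': 11 ⇒ 12;  out={0}∪out(12)={0}

Scan:
i=0 'b': node 0→7
i=1 'c': node 7→8
i=2 'e': node 8→21 (via fail)
i=3 'c': node 21→22
i=4 'a': node 22→23
i=5 'a': node 23→24  emit P5@[1:5]
i=6 'a': node 24→15 (via fail)
i=7 'c': node 15→20 (via fail)
i=8 'e': node 20→21
i=9 'b': node 21→25  emit P6@[7:9]
i=10 'a': node 25→15 (via fail)
i=11 'e': node 15→16
i=12 'c': node 16→17
i=13 'c': node 17→18  emit P3@[10:13]
i=14 'c': node 18→20 (via fail)
i=15 'b': node 20→7 (via fail)
i=16 'd': node 7→11 (via fail)
i=17 'c': node 11→12
i=18 'd': node 12→11 (via fail)
i=19 'a': node 11→15 (via fail)
i=20 'b': node 15→7 (via fail)
i=21 'd': node 7→11 (via fail)
i=22 'b': node 11→7 (via fail)
i=23 'e': node 7→1 (via fail)
i=24 'c': node 1→20 (via fail)
i=25 'a': node 20→15 (via fail)

Matches: [[5,5],[9,6],[13,3]]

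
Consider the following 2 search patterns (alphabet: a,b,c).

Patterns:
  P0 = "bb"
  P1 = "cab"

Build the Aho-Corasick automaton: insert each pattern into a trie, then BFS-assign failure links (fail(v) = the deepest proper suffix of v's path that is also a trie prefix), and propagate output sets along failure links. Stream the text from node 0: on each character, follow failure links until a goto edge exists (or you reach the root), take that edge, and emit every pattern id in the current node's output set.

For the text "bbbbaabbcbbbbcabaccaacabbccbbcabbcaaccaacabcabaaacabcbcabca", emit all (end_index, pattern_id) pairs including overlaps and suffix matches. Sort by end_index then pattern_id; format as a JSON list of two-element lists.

Construct AC machine:
Trie nodes:
  0='ε' goto b→1 c→3
  1='b' goto b→2
  2='bb' goto ·  ←P0
  3='c' goto a→4
  4='ca' goto b→5
  5='cab' goto ·  ←P1

Failure links (BFS by depth):
  fail(1) 'b': from fail(0)=0 chase 'b': 0 ⇒ 0;  out=∅∪out(0)=∅
  fail(3) 'c': from fail(0)=0 chase 'c': 0 ⇒ 0;  out=∅∪out(0)=∅
  fail(2) 'bb': from fail(1)=0 chase 'b': 0 ⇒ 1;  out={0}∪out(1)={0}
  fail(4) 'ca': from fail(3)=0 chase 'a': 0 ⇒ 0;  out=∅∪out(0)=∅
  fail(5) 'cab': from fail(4)=0 chase 'b': 0 ⇒ 1;  out={1}∪out(1)={1}

Text stream:
[0] read 'b'  n0⇒n1
[1] read 'b'  n1⇒n2  ** P0@[0:1]
[2] read 'b'  n2⇒n2 (fail-walked)  ** P0@[1:2]
[3] read 'b'  n2⇒n2 (fail-walked)  ** P0@[2:3]
[4] read 'a'  n2⇒n0 (fail-walked)
[5] read 'a'  n0⇒n0
[6] read 'b'  n0⇒n1
[7] read 'b'  n1⇒n2  ** P0@[6:7]
[8] read 'c'  n2⇒n3 (fail-walked)
[9] read 'b'  n3⇒n1 (fail-walked)
[10] read 'b'  n1⇒n2  ** P0@[9:10]
[11] read 'b'  n2⇒n2 (fail-walked)  ** P0@[10:11]
[12] read 'b'  n2⇒n2 (fail-walked)  ** P0@[11:12]
[13] read 'c'  n2⇒n3 (fail-walked)
[14] read 'a'  n3⇒n4
[15] read 'b'  n4⇒n5  ** P1@[13:15]
[16] read 'a'  n5⇒n0 (fail-walked)
[17] read 'c'  n0⇒n3
[18] read 'c'  n3⇒n3 (fail-walked)
[19] read 'a'  n3⇒n4
[20] read 'a'  n4⇒n0 (fail-walked)
[21] read 'c'  n0⇒n3
[22] read 'a'  n3⇒n4
[23] read 'b'  n4⇒n5  ** P1@[21:23]
[24] read 'b'  n5⇒n2 (fail-walked)  ** P0@[23:24]
[25] read 'c'  n2⇒n3 (fail-walked)
[26] read 'c'  n3⇒n3 (fail-walked)
[27] read 'b'  n3⇒n1 (fail-walked)
[28] read 'b'  n1⇒n2  ** P0@[27:28]
[29] read 'c'  n2⇒n3 (fail-walked)
[30] read 'a'  n3⇒n4
[31] read 'b'  n4⇒n5  ** P1@[29:31]
[32] read 'b'  n5⇒n2 (fail-walked)  ** P0@[31:32]
[33] read 'c'  n2⇒n3 (fail-walked)
[34] read 'a'  n3⇒n4
[35] read 'a'  n4⇒n0 (fail-walked)
[36] read 'c'  n0⇒n3
[37] read 'c'  n3⇒n3 (fail-walked)
[38] read 'a'  n3⇒n4
[39] read 'a'  n4⇒n0 (fail-walked)
[40] read 'c'  n0⇒n3
[41] read 'a'  n3⇒n4
[42] read 'b'  n4⇒n5  ** P1@[40:42]
[43] read 'c'  n5⇒n3 (fail-walked)
[44] read 'a'  n3⇒n4
[45] read 'b'  n4⇒n5  ** P1@[43:45]
[46] read 'a'  n5⇒n0 (fail-walked)
[47] read 'a'  n0⇒n0
[48] read 'a'  n0⇒n0
[49] read 'c'  n0⇒n3
[50] read 'a'  n3⇒n4
[51] read 'b'  n4⇒n5  ** P1@[49:51]
[52] read 'c'  n5⇒n3 (fail-walked)
[53] read 'b'  n3⇒n1 (fail-walked)
[54] read 'c'  n1⇒n3 (fail-walked)
[55] read 'a'  n3⇒n4
[56] read 'b'  n4⇒n5  ** P1@[54:56]
[57] read 'c'  n5⇒n3 (fail-walked)
[58] read 'a'  n3⇒n4

Result: [[1,0],[2,0],[3,0],[7,0],[10,0],[11,0],[12,0],[15,1],[23,1],[24,0],[28,0],[31,1],[32,0],[42,1],[45,1],[51,1],[56,1]]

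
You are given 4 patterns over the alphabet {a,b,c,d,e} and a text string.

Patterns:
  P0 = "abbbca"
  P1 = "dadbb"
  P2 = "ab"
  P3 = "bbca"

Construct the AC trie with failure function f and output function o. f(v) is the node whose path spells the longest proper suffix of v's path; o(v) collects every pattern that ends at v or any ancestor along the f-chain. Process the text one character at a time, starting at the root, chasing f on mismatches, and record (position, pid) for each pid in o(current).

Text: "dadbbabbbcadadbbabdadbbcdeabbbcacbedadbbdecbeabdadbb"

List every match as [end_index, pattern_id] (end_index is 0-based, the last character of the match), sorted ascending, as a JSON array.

Build automaton:
Trie nodes:
  n0 'ε': a→1 b→12 d→7
  n1 'a': b→2
  n2 'ab': b→3  [P2 ends]
  n3 'abb': b→4
  n4 'abbb': c→5
  n5 'abbbc': a→6
  n6 'abbbca': ·  [P0 ends]
  n7 'd': a→8
  n8 'da': d→9
  n9 'dad': b→10
  n10 'dadb': b→11
  n11 'dadbb': ·  [P1 ends]
  n12 'b': b→13
  n13 'bb': c→14
  n14 'bbc': a→15
  n15 'bbca': ·  [P3 ends]

BFS fail/out derivation:
  n1('a'): parent n0 fail=0; on 'a' 0 → fail=0;  out ∅∪∅=∅
  n7('d'): parent n0 fail=0; on 'd' 0 → fail=0;  out ∅∪∅=∅
  n12('b'): parent n0 fail=0; on 'b' 0 → fail=0;  out ∅∪∅=∅
  n2('ab'): parent n1 fail=0; on 'b' 0 → fail=12;  out {2}∪∅={2}
  n8('da'): parent n7 fail=0; on 'a' 0 → fail=1;  out ∅∪∅=∅
  n13('bb'): parent n12 fail=0; on 'b' 0 → fail=12;  out ∅∪∅=∅
  n3('abb'): parent n2 fail=12; on 'b' 12 → fail=13;  out ∅∪∅=∅
  n9('dad'): parent n8 fail=1; on 'd' 1→0 → fail=7;  out ∅∪∅=∅
  n14('bbc'): parent n13 fail=12; on 'c' 12→0 → fail=0;  out ∅∪∅=∅
  n4('abbb'): parent n3 fail=13; on 'b' 13→12 → fail=13;  out ∅∪∅=∅
  n10('dadb'): parent n9 fail=7; on 'b' 7→0 → fail=12;  out ∅∪∅=∅
  n15('bbca'): parent n14 fail=0; on 'a' 0 → fail=1;  out {3}∪∅={3}
  n5('abbbc'): parent n4 fail=13; on 'c' 13 → fail=14;  out ∅∪∅=∅
  n11('dadbb'): parent n10 fail=12; on 'b' 12 → fail=13;  out {1}∪∅={1}
  n6('abbbca'): parent n5 fail=14; on 'a' 14 → fail=15;  out {0}∪{3}={0,3}

Scan:
i=0 'd': node 0→7
i=1 'a': node 7→8
i=2 'd': node 8→9
i=3 'b': node 9→10
i=4 'b': node 10→11  ** P1@[0:4]
i=5 'a': node 11→1 (via fail)
i=6 'b': node 1→2  ** P2@[5:6]
i=7 'b': node 2→3
i=8 'b': node 3→4
i=9 'c': node 4→5
i=10 'a': node 5→6  ** P0@[5:10],P3@[7:10]
i=11 'd': node 6→7 (via fail)
i=12 'a': node 7→8
i=13 'd': node 8→9
i=14 'b': node 9→10
i=15 'b': node 10→11  ** P1@[11:15]
i=16 'a': node 11→1 (via fail)
i=17 'b': node 1→2  ** P2@[16:17]
i=18 'd': node 2→7 (via fail)
i=19 'a': node 7→8
i=20 'd': node 8→9
i=21 'b': node 9→10
i=22 'b': node 10→11  ** P1@[18:22]
i=23 'c': node 11→14 (via fail)
i=24 'd': node 14→7 (via fail)
i=25 'e': node 7→0 (via fail)
i=26 'a': node 0→1
i=27 'b': node 1→2  ** P2@[26:27]
i=28 'b': node 2→3
i=29 'b': node 3→4
i=30 'c': node 4→5
i=31 'a': node 5→6  ** P0@[26:31],P3@[28:31]
i=32 'c': node 6→0 (via fail)
i=33 'b': node 0→12
i=34 'e': node 12→0 (via fail)
i=35 'd': node 0→7
i=36 'a': node 7→8
i=37 'd': node 8→9
i=38 'b': node 9→10
i=39 'b': node 10→11  ** P1@[35:39]
i=40 'd': node 11→7 (via fail)
i=41 'e': node 7→0 (via fail)
i=42 'c': node 0→0
i=43 'b': node 0→12
i=44 'e': node 12→0 (via fail)
i=45 'a': node 0→1
i=46 'b': node 1→2  ** P2@[45:46]
i=47 'd': node 2→7 (via fail)
i=48 'a': node 7→8
i=49 'd': node 8→9
i=50 'b': node 9→10
i=51 'b': node 10→11  ** P1@[47:51]

Result: [[4,1],[6,2],[10,0],[10,3],[15,1],[17,2],[22,1],[27,2],[31,0],[31,3],[39,1],[46,2],[51,1]]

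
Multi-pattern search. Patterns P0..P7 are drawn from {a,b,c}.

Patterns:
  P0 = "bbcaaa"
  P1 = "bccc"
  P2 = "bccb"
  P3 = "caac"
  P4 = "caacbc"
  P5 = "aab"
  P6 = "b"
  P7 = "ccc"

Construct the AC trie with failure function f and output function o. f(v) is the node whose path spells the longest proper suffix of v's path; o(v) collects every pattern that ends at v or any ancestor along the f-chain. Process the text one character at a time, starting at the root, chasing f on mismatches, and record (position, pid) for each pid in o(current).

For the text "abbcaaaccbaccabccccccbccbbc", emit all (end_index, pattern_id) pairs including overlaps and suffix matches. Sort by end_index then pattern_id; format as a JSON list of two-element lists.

Build automaton:
Trie (insert patterns):
  0='ε' goto a→17 b→1 c→11
  1='b' goto b→2 c→7  ←P6
  2='bb' goto c→3
  3='bbc' goto a→4
  4='bbca' goto a→5
  5='bbcaa' goto a→6
  6='bbcaaa' goto ·  ←P0
  7='bc' goto c→8
  8='bcc' goto b→10 c→9
  9='bccc' goto ·  ←P1
  10='bccb' goto ·  ←P2
  11='c' goto a→12 c→20
  12='ca' goto a→13
  13='caa' goto c→14
  14='caac' goto b→15  ←P3
  15='caacb' goto c→16
  16='caacbc' goto ·  ←P4
  17='a' goto a→18
  18='aa' goto b→19
  19='aab' goto ·  ←P5
  20='cc' goto c→21
  21='ccc' goto ·  ←P7

BFS fail/out derivation:
  fail(1) 'b': from fail(0)=0 chase 'b': 0 ⇒ 0;  out={6}∪out(0)={6}
  fail(11) 'c': from fail(0)=0 chase 'c': 0 ⇒ 0;  out=∅∪out(0)=∅
  fail(17) 'a': from fail(0)=0 chase 'a': 0 ⇒ 0;  out=∅∪out(0)=∅
  fail(2) 'bb': from fail(1)=0 chase 'b': 0 ⇒ 1;  out=∅∪out(1)={6}
  fail(7) 'bc': from fail(1)=0 chase 'c': 0 ⇒ 11;  out=∅∪out(11)=∅
  fail(12) 'ca': from fail(11)=0 chase 'a': 0 ⇒ 17;  out=∅∪out(17)=∅
  fail(18) 'aa': from fail(17)=0 chase 'a': 0 ⇒ 17;  out=∅∪out(17)=∅
  fail(20) 'cc': from fail(11)=0 chase 'c': 0 ⇒ 11;  out=∅∪out(11)=∅
  fail(3) 'bbc': from fail(2)=1 chase 'c': 1 ⇒ 7;  out=∅∪out(7)=∅
  fail(8) 'bcc': from fail(7)=11 chase 'c': 11 ⇒ 20;  out=∅∪out(20)=∅
  fail(13) 'caa': from fail(12)=17 chase 'a': 17 ⇒ 18;  out=∅∪out(18)=∅
  fail(19) 'aab': from fail(18)=17 chase 'b': 17→0 ⇒ 1;  out={5}∪out(1)={5,6}
  fail(21) 'ccc': from fail(20)=11 chase 'c': 11 ⇒ 20;  out={7}∪out(20)={7}
  fail(4) 'bbca': from fail(3)=7 chase 'a': 7→11 ⇒ 12;  out=∅∪out(12)=∅
  fail(9) 'bccc': from fail(8)=20 chase 'c': 20 ⇒ 21;  out={1}∪out(21)={1,7}
  fail(10) 'bccb': from fail(8)=20 chase 'b': 20→11→0 ⇒ 1;  out={2}∪out(1)={2,6}
  fail(14) 'caac': from fail(13)=18 chase 'c': 18→17→0 ⇒ 11;  out={3}∪out(11)={3}
  fail(5) 'bbcaa': from fail(4)=12 chase 'a': 12 ⇒ 13;  out=∅∪out(13)=∅
  fail(15) 'caacb': from fail(14)=11 chase 'b': 11→0 ⇒ 1;  out=∅∪out(1)={6}
  fail(6) 'bbcaaa': from fail(5)=13 chase 'a': 13→18→17 ⇒ 18;  out={0}∪out(18)={0}
  fail(16) 'caacbc': from fail(15)=1 chase 'c': 1 ⇒ 7;  out={4}∪out(7)={4}

Scan:
[0] read 'a'  n0⇒n17
[1] read 'b'  n17⇒n1 (via fail)  emit P6@[1:1]
[2] read 'b'  n1⇒n2  emit P6@[2:2]
[3] read 'c'  n2⇒n3
[4] read 'a'  n3⇒n4
[5] read 'a'  n4⇒n5
[6] read 'a'  n5⇒n6  emit P0@[1:6]
[7] read 'c'  n6⇒n11 (via fail)
[8] read 'c'  n11⇒n20
[9] read 'b'  n20⇒n1 (via fail)  emit P6@[9:9]
[10] read 'a'  n1⇒n17 (via fail)
[11] read 'c'  n17⇒n11 (via fail)
[12] read 'c'  n11⇒n20
[13] read 'a'  n20⇒n12 (via fail)
[14] read 'b'  n12⇒n1 (via fail)  emit P6@[14:14]
[15] read 'c'  n1⇒n7
[16] read 'c'  n7⇒n8
[17] read 'c'  n8⇒n9  emit P1@[14:17],P7@[15:17]
[18] read 'c'  n9⇒n21 (via fail)  emit P7@[16:18]
[19] read 'c'  n21⇒n21 (via fail)  emit P7@[17:19]
[20] read 'c'  n21⇒n21 (via fail)  emit P7@[18:20]
[21] read 'b'  n21⇒n1 (via fail)  emit P6@[21:21]
[22] read 'c'  n1⇒n7
[23] read 'c'  n7⇒n8
[24] read 'b'  n8⇒n10  emit P2@[21:24],P6@[24:24]
[25] read 'b'  n10⇒n2 (via fail)  emit P6@[25:25]
[26] read 'c'  n2⇒n3

Matches: [[1,6],[2,6],[6,0],[9,6],[14,6],[17,1],[17,7],[18,7],[19,7],[20,7],[21,6],[24,2],[24,6],[25,6]]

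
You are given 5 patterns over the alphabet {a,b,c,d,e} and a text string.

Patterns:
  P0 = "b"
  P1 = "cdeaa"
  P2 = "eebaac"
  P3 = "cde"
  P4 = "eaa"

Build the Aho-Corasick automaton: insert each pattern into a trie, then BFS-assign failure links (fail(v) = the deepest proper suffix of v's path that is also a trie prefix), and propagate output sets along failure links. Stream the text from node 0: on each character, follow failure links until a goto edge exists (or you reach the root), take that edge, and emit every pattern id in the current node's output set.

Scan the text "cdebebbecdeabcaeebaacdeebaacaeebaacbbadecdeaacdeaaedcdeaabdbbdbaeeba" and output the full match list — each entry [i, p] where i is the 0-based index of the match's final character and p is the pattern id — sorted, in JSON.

Build:
Trie nodes:
  0='ε' goto b→1 c→2 e→7
  1='b' goto ·  [P0 ends]
  2='c' goto d→3
  3='cd' goto e→4
  4='cde' goto a→5  [P3 ends]
  5='cdea' goto a→6
  6='cdeaa' goto ·  [P1 ends]
  7='e' goto a→13 e→8
  8='ee' goto b→9
  9='eeb' goto a→10
  10='eeba' goto a→11
  11='eebaa' goto c→12
  12='eebaac' goto ·  [P2 ends]
  13='ea' goto a→14
  14='eaa' goto ·  [P4 ends]

Failure links (BFS by depth):
  fail(1) 'b': from fail(0)=0 chase 'b': 0 ⇒ 0;  out={0}∪out(0)={0}
  fail(2) 'c': from fail(0)=0 chase 'c': 0 ⇒ 0;  out=∅∪out(0)=∅
  fail(7) 'e': from fail(0)=0 chase 'e': 0 ⇒ 0;  out=∅∪out(0)=∅
  fail(3) 'cd': from fail(2)=0 chase 'd': 0 ⇒ 0;  out=∅∪out(0)=∅
  fail(8) 'ee': from fail(7)=0 chase 'e': 0 ⇒ 7;  out=∅∪out(7)=∅
  fail(13) 'ea': from fail(7)=0 chase 'a': 0 ⇒ 0;  out=∅∪out(0)=∅
  fail(4) 'cde': from fail(3)=0 chase 'e': 0 ⇒ 7;  out={3}∪out(7)={3}
  fail(9) 'eeb': from fail(8)=7 chase 'b': 7→0 ⇒ 1;  out=∅∪out(1)={0}
  fail(14) 'eaa': from fail(13)=0 chase 'a': 0 ⇒ 0;  out={4}∪out(0)={4}
  fail(5) 'cdea': from fail(4)=7 chase 'a': 7 ⇒ 13;  out=∅∪out(13)=∅
  fail(10) 'eeba': from fail(9)=1 chase 'a': 1→0 ⇒ 0;  out=∅∪out(0)=∅
  fail(6) 'cdeaa': from fail(5)=13 chase 'a': 13 ⇒ 14;  out={1}∪out(14)={1,4}
  fail(11) 'eebaa': from fail(10)=0 chase 'a': 0 ⇒ 0;  out=∅∪out(0)=∅
  fail(12) 'eebaac': from fail(11)=0 chase 'c': 0 ⇒ 2;  out={2}∪out(2)={2}

Run:
[0] read 'c'  n0⇒n2
[1] read 'd'  n2⇒n3
[2] read 'e'  n3⇒n4  → match P3@[0:2]
[3] read 'b'  n4⇒n1 (fail-walked)  → match P0@[3:3]
[4] read 'e'  n1⇒n7 (fail-walked)
[5] read 'b'  n7⇒n1 (fail-walked)  → match P0@[5:5]
[6] read 'b'  n1⇒n1 (fail-walked)  → match P0@[6:6]
[7] read 'e'  n1⇒n7 (fail-walked)
[8] read 'c'  n7⇒n2 (fail-walked)
[9] read 'd'  n2⇒n3
[10] read 'e'  n3⇒n4  → match P3@[8:10]
[11] read 'a'  n4⇒n5
[12] read 'b'  n5⇒n1 (fail-walked)  → match P0@[12:12]
[13] read 'c'  n1⇒n2 (fail-walked)
[14] read 'a'  n2⇒n0 (fail-walked)
[15] read 'e'  n0⇒n7
[16] read 'e'  n7⇒n8
[17] read 'b'  n8⇒n9  → match P0@[17:17]
[18] read 'a'  n9⇒n10
[19] read 'a'  n10⇒n11
[20] read 'c'  n11⇒n12  → match P2@[15:20]
[21] read 'd'  n12⇒n3 (fail-walked)
[22] read 'e'  n3⇒n4  → match P3@[20:22]
[23] read 'e'  n4⇒n8 (fail-walked)
[24] read 'b'  n8⇒n9  → match P0@[24:24]
[25] read 'a'  n9⇒n10
[26] read 'a'  n10⇒n11
[27] read 'c'  n11⇒n12  → match P2@[22:27]
[28] read 'a'  n12⇒n0 (fail-walked)
[29] read 'e'  n0⇒n7
[30] read 'e'  n7⇒n8
[31] read 'b'  n8⇒n9  → match P0@[31:31]
[32] read 'a'  n9⇒n10
[33] read 'a'  n10⇒n11
[34] read 'c'  n11⇒n12  → match P2@[29:34]
[35] read 'b'  n12⇒n1 (fail-walked)  → match P0@[35:35]
[36] read 'b'  n1⇒n1 (fail-walked)  → match P0@[36:36]
[37] read 'a'  n1⇒n0 (fail-walked)
[38] read 'd'  n0⇒n0
[39] read 'e'  n0⇒n7
[40] read 'c'  n7⇒n2 (fail-walked)
[41] read 'd'  n2⇒n3
[42] read 'e'  n3⇒n4  → match P3@[40:42]
[43] read 'a'  n4⇒n5
[44] read 'a'  n5⇒n6  → match P1@[40:44],P4@[42:44]
[45] read 'c'  n6⇒n2 (fail-walked)
[46] read 'd'  n2⇒n3
[47] read 'e'  n3⇒n4  → match P3@[45:47]
[48] read 'a'  n4⇒n5
[49] read 'a'  n5⇒n6  → match P1@[45:49],P4@[47:49]
[50] read 'e'  n6⇒n7 (fail-walked)
[51] read 'd'  n7⇒n0 (fail-walked)
[52] read 'c'  n0⇒n2
[53] read 'd'  n2⇒n3
[54] read 'e'  n3⇒n4  → match P3@[52:54]
[55] read 'a'  n4⇒n5
[56] read 'a'  n5⇒n6  → match P1@[52:56],P4@[54:56]
[57] read 'b'  n6⇒n1 (fail-walked)  → match P0@[57:57]
[58] read 'd'  n1⇒n0 (fail-walked)
[59] read 'b'  n0⇒n1  → match P0@[59:59]
[60] read 'b'  n1⇒n1 (fail-walked)  → match P0@[60:60]
[61] read 'd'  n1⇒n0 (fail-walked)
[62] read 'b'  n0⇒n1  → match P0@[62:62]
[63] read 'a'  n1⇒n0 (fail-walked)
[64] read 'e'  n0⇒n7
[65] read 'e'  n7⇒n8
[66] read 'b'  n8⇒n9  → match P0@[66:66]
[67] read 'a'  n9⇒n10

Matches: [[2,3],[3,0],[5,0],[6,0],[10,3],[12,0],[17,0],[20,2],[22,3],[24,0],[27,2],[31,0],[34,2],[35,0],[36,0],[42,3],[44,1],[44,4],[47,3],[49,1],[49,4],[54,3],[56,1],[56,4],[57,0],[59,0],[60,0],[62,0],[66,0]]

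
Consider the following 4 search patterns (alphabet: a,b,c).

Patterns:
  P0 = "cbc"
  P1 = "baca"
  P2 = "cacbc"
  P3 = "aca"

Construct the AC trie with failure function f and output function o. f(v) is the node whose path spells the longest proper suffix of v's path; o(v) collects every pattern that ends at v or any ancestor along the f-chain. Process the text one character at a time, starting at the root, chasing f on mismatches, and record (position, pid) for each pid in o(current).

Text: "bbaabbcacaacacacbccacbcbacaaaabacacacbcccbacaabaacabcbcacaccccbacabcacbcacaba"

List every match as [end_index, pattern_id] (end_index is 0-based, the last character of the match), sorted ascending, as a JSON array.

Build:
Trie nodes:
  n0 'ε': a→12 b→4 c→1
  n1 'c': a→8 b→2
  n2 'cb': c→3
  n3 'cbc': ·  ←P0
  n4 'b': a→5
  n5 'ba': c→6
  n6 'bac': a→7
  n7 'baca': ·  ←P1
  n8 'ca': c→9
  n9 'cac': b→10
  n10 'cacb': c→11
  n11 'cacbc': ·  ←P2
  n12 'a': c→13
  n13 'ac': a→14
  n14 'aca': ·  ←P3

Failure links (BFS by depth):
  fail(1) 'c': from fail(0)=0 chase 'c': 0 ⇒ 0;  out=∅∪out(0)=∅
  fail(4) 'b': from fail(0)=0 chase 'b': 0 ⇒ 0;  out=∅∪out(0)=∅
  fail(12) 'a': from fail(0)=0 chase 'a': 0 ⇒ 0;  out=∅∪out(0)=∅
  fail(2) 'cb': from fail(1)=0 chase 'b': 0 ⇒ 4;  out=∅∪out(4)=∅
  fail(5) 'ba': from fail(4)=0 chase 'a': 0 ⇒ 12;  out=∅∪out(12)=∅
  fail(8) 'ca': from fail(1)=0 chase 'a': 0 ⇒ 12;  out=∅∪out(12)=∅
  fail(13) 'ac': from fail(12)=0 chase 'c': 0 ⇒ 1;  out=∅∪out(1)=∅
  fail(3) 'cbc': from fail(2)=4 chase 'c': 4→0 ⇒ 1;  out={0}∪out(1)={0}
  fail(6) 'bac': from fail(5)=12 chase 'c': 12 ⇒ 13;  out=∅∪out(13)=∅
  fail(9) 'cac': from fail(8)=12 chase 'c': 12 ⇒ 13;  out=∅∪out(13)=∅
  fail(14) 'aca': from fail(13)=1 chase 'a': 1 ⇒ 8;  out={3}∪out(8)={3}
  fail(7) 'baca': from fail(6)=13 chase 'a': 13 ⇒ 14;  out={1}∪out(14)={1,3}
  fail(10) 'cacb': from fail(9)=13 chase 'b': 13→1 ⇒ 2;  out=∅∪out(2)=∅
  fail(11) 'cacbc': from fail(10)=2 chase 'c': 2 ⇒ 3;  out={2}∪out(3)={0,2}

Text stream:
[0] read 'b'  n0⇒n4
[1] read 'b'  n4⇒n4 ·f
[2] read 'a'  n4⇒n5
[3] read 'a'  n5⇒n12 ·f
[4] read 'b'  n12⇒n4 ·f
[5] read 'b'  n4⇒n4 ·f
[6] read 'c'  n4⇒n1 ·f
[7] read 'a'  n1⇒n8
[8] read 'c'  n8⇒n9
[9] read 'a'  n9⇒n14 ·f  ** P3@[7:9]
[10] read 'a'  n14⇒n12 ·f
[11] read 'c'  n12⇒n13
[12] read 'a'  n13⇒n14  ** P3@[10:12]
[13] read 'c'  n14⇒n9 ·f
[14] read 'a'  n9⇒n14 ·f  ** P3@[12:14]
[15] read 'c'  n14⇒n9 ·f
[16] read 'b'  n9⇒n10
[17] read 'c'  n10⇒n11  ** P0@[15:17],P2@[13:17]
[18] read 'c'  n11⇒n1 ·f
[19] read 'a'  n1⇒n8
[20] read 'c'  n8⇒n9
[21] read 'b'  n9⇒n10
[22] read 'c'  n10⇒n11  ** P0@[20:22],P2@[18:22]
[23] read 'b'  n11⇒n2 ·f
[24] read 'a'  n2⇒n5 ·f
[25] read 'c'  n5⇒n6
[26] read 'a'  n6⇒n7  ** P1@[23:26],P3@[24:26]
[27] read 'a'  n7⇒n12 ·f
[28] read 'a'  n12⇒n12 ·f
[29] read 'a'  n12⇒n12 ·f
[30] read 'b'  n12⇒n4 ·f
[31] read 'a'  n4⇒n5
[32] read 'c'  n5⇒n6
[33] read 'a'  n6⇒n7  ** P1@[30:33],P3@[31:33]
[34] read 'c'  n7⇒n9 ·f
[35] read 'a'  n9⇒n14 ·f  ** P3@[33:35]
[36] read 'c'  n14⇒n9 ·f
[37] read 'b'  n9⇒n10
[38] read 'c'  n10⇒n11  ** P0@[36:38],P2@[34:38]
[39] read 'c'  n11⇒n1 ·f
[40] read 'c'  n1⇒n1 ·f
[41] read 'b'  n1⇒n2
[42] read 'a'  n2⇒n5 ·f
[43] read 'c'  n5⇒n6
[44] read 'a'  n6⇒n7  ** P1@[41:44],P3@[42:44]
[45] read 'a'  n7⇒n12 ·f
[46] read 'b'  n12⇒n4 ·f
[47] read 'a'  n4⇒n5
[48] read 'a'  n5⇒n12 ·f
[49] read 'c'  n12⇒n13
[50] read 'a'  n13⇒n14  ** P3@[48:50]
[51] read 'b'  n14⇒n4 ·f
[52] read 'c'  n4⇒n1 ·f
[53] read 'b'  n1⇒n2
[54] read 'c'  n2⇒n3  ** P0@[52:54]
[55] read 'a'  n3⇒n8 ·f
[56] read 'c'  n8⇒n9
[57] read 'a'  n9⇒n14 ·f  ** P3@[55:57]
[58] read 'c'  n14⇒n9 ·f
[59] read 'c'  n9⇒n1 ·f
[60] read 'c'  n1⇒n1 ·f
[61] read 'c'  n1⇒n1 ·f
[62] read 'b'  n1⇒n2
[63] read 'a'  n2⇒n5 ·f
[64] read 'c'  n5⇒n6
[65] read 'a'  n6⇒n7  ** P1@[62:65],P3@[63:65]
[66] read 'b'  n7⇒n4 ·f
[67] read 'c'  n4⇒n1 ·f
[68] read 'a'  n1⇒n8
[69] read 'c'  n8⇒n9
[70] read 'b'  n9⇒n10
[71] read 'c'  n10⇒n11  ** P0@[69:71],P2@[67:71]
[72] read 'a'  n11⇒n8 ·f
[73] read 'c'  n8⇒n9
[74] read 'a'  n9⇒n14 ·f  ** P3@[72:74]
[75] read 'b'  n14⇒n4 ·f
[76] read 'a'  n4⇒n5

Result: [[9,3],[12,3],[14,3],[17,0],[17,2],[22,0],[22,2],[26,1],[26,3],[33,1],[33,3],[35,3],[38,0],[38,2],[44,1],[44,3],[50,3],[54,0],[57,3],[65,1],[65,3],[71,0],[71,2],[74,3]]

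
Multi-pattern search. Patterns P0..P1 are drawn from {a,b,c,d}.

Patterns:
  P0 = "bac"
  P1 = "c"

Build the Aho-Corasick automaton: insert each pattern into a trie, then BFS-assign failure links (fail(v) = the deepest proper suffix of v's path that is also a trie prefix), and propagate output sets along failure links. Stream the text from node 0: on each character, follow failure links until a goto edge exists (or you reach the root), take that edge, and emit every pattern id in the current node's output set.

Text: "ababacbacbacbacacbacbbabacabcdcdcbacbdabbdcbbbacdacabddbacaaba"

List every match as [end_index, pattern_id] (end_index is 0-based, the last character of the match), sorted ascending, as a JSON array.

Build automaton:
Trie nodes:
  0='ε' goto b→1 c→4
  1='b' goto a→2
  2='ba' goto c→3
  3='bac' goto ·  [P0 ends]
  4='c' goto ·  [P1 ends]

BFS fail/out derivation:
  fail(1) 'b': from fail(0)=0 chase 'b': 0 ⇒ 0;  out=∅∪out(0)=∅
  fail(4) 'c': from fail(0)=0 chase 'c': 0 ⇒ 0;  out={1}∪out(0)={1}
  fail(2) 'ba': from fail(1)=0 chase 'a': 0 ⇒ 0;  out=∅∪out(0)=∅
  fail(3) 'bac': from fail(2)=0 chase 'c': 0 ⇒ 4;  out={0}∪out(4)={0,1}

Run:
pos 0 'a': at 0
pos 1 'b': at 1
pos 2 'a': at 2
pos 3 'b': at 1 (via fail)
pos 4 'a': at 2
pos 5 'c': at 3  ** P0@[3:5],P1@[5:5]
pos 6 'b': at 1 (via fail)
pos 7 'a': at 2
pos 8 'c': at 3  ** P0@[6:8],P1@[8:8]
pos 9 'b': at 1 (via fail)
pos 10 'a': at 2
pos 11 'c': at 3  ** P0@[9:11],P1@[11:11]
pos 12 'b': at 1 (via fail)
pos 13 'a': at 2
pos 14 'c': at 3  ** P0@[12:14],P1@[14:14]
pos 15 'a': at 0 (via fail)
pos 16 'c': at 4  ** P1@[16:16]
pos 17 'b': at 1 (via fail)
pos 18 'a': at 2
pos 19 'c': at 3  ** P0@[17:19],P1@[19:19]
pos 20 'b': at 1 (via fail)
pos 21 'b': at 1 (via fail)
pos 22 'a': at 2
pos 23 'b': at 1 (via fail)
pos 24 'a': at 2
pos 25 'c': at 3  ** P0@[23:25],P1@[25:25]
pos 26 'a': at 0 (via fail)
pos 27 'b': at 1
pos 28 'c': at 4 (via fail)  ** P1@[28:28]
pos 29 'd': at 0 (via fail)
pos 30 'c': at 4  ** P1@[30:30]
pos 31 'd': at 0 (via fail)
pos 32 'c': at 4  ** P1@[32:32]
pos 33 'b': at 1 (via fail)
pos 34 'a': at 2
pos 35 'c': at 3  ** P0@[33:35],P1@[35:35]
pos 36 'b': at 1 (via fail)
pos 37 'd': at 0 (via fail)
pos 38 'a': at 0
pos 39 'b': at 1
pos 40 'b': at 1 (via fail)
pos 41 'd': at 0 (via fail)
pos 42 'c': at 4  ** P1@[42:42]
pos 43 'b': at 1 (via fail)
pos 44 'b': at 1 (via fail)
pos 45 'b': at 1 (via fail)
pos 46 'a': at 2
pos 47 'c': at 3  ** P0@[45:47],P1@[47:47]
pos 48 'd': at 0 (via fail)
pos 49 'a': at 0
pos 50 'c': at 4  ** P1@[50:50]
pos 51 'a': at 0 (via fail)
pos 52 'b': at 1
pos 53 'd': at 0 (via fail)
pos 54 'd': at 0
pos 55 'b': at 1
pos 56 'a': at 2
pos 57 'c': at 3  ** P0@[55:57],P1@[57:57]
pos 58 'a': at 0 (via fail)
pos 59 'a': at 0
pos 60 'b': at 1
pos 61 'a': at 2

All matches (sorted): [[5,0],[5,1],[8,0],[8,1],[11,0],[11,1],[14,0],[14,1],[16,1],[19,0],[19,1],[25,0],[25,1],[28,1],[30,1],[32,1],[35,0],[35,1],[42,1],[47,0],[47,1],[50,1],[57,0],[57,1]]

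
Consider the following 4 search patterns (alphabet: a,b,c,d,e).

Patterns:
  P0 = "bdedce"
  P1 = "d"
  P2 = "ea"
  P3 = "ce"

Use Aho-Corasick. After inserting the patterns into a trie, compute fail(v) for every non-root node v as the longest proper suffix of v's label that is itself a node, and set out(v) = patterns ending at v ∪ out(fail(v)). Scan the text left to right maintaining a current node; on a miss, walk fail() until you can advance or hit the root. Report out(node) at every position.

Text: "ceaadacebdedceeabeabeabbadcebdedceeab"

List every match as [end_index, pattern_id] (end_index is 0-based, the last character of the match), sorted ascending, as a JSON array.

Construct AC machine:
Trie nodes:
  n0 'ε': b→1 c→10 d→7 e→8
  n1 'b': d→2
  n2 'bd': e→3
  n3 'bde': d→4
  n4 'bded': c→5
  n5 'bdedc': e→6
  n6 'bdedce': ·  ←P0
  n7 'd': ·  ←P1
  n8 'e': a→9
  n9 'ea': ·  ←P2
  n10 'c': e→11
  n11 'ce': ·  ←P3

BFS fail/out derivation:
  fail(1) 'b': from fail(0)=0 chase 'b': 0 ⇒ 0;  out=∅∪out(0)=∅
  fail(7) 'd': from fail(0)=0 chase 'd': 0 ⇒ 0;  out={1}∪out(0)={1}
  fail(8) 'e': from fail(0)=0 chase 'e': 0 ⇒ 0;  out=∅∪out(0)=∅
  fail(10) 'c': from fail(0)=0 chase 'c': 0 ⇒ 0;  out=∅∪out(0)=∅
  fail(2) 'bd': from fail(1)=0 chase 'd': 0 ⇒ 7;  out=∅∪out(7)={1}
  fail(9) 'ea': from fail(8)=0 chase 'a': 0 ⇒ 0;  out={2}∪out(0)={2}
  fail(11) 'ce': from fail(10)=0 chase 'e': 0 ⇒ 8;  out={3}∪out(8)={3}
  fail(3) 'bde': from fail(2)=7 chase 'e': 7→0 ⇒ 8;  out=∅∪out(8)=∅
  fail(4) 'bded': from fail(3)=8 chase 'd': 8→0 ⇒ 7;  out=∅∪out(7)={1}
  fail(5) 'bdedc': from fail(4)=7 chase 'c': 7→0 ⇒ 10;  out=∅∪out(10)=∅
  fail(6) 'bdedce': from fail(5)=10 chase 'e': 10 ⇒ 11;  out={0}∪out(11)={0,3}

Scan:
i=0 'c': node 0→10
i=1 'e': node 10→11  ** P3@[0:1]
i=2 'a': node 11→9 (fail-walked)  ** P2@[1:2]
i=3 'a': node 9→0 (fail-walked)
i=4 'd': node 0→7  ** P1@[4:4]
i=5 'a': node 7→0 (fail-walked)
i=6 'c': node 0→10
i=7 'e': node 10→11  ** P3@[6:7]
i=8 'b': node 11→1 (fail-walked)
i=9 'd': node 1→2  ** P1@[9:9]
i=10 'e': node 2→3
i=11 'd': node 3→4  ** P1@[11:11]
i=12 'c': node 4→5
i=13 'e': node 5→6  ** P0@[8:13],P3@[12:13]
i=14 'e': node 6→8 (fail-walked)
i=15 'a': node 8→9  ** P2@[14:15]
i=16 'b': node 9→1 (fail-walked)
i=17 'e': node 1→8 (fail-walked)
i=18 'a': node 8→9  ** P2@[17:18]
i=19 'b': node 9→1 (fail-walked)
i=20 'e': node 1→8 (fail-walked)
i=21 'a': node 8→9  ** P2@[20:21]
i=22 'b': node 9→1 (fail-walked)
i=23 'b': node 1→1 (fail-walked)
i=24 'a': node 1→0 (fail-walked)
i=25 'd': node 0→7  ** P1@[25:25]
i=26 'c': node 7→10 (fail-walked)
i=27 'e': node 10→11  ** P3@[26:27]
i=28 'b': node 11→1 (fail-walked)
i=29 'd': node 1→2  ** P1@[29:29]
i=30 'e': node 2→3
i=31 'd': node 3→4  ** P1@[31:31]
i=32 'c': node 4→5
i=33 'e': node 5→6  ** P0@[28:33],P3@[32:33]
i=34 'e': node 6→8 (fail-walked)
i=35 'a': node 8→9  ** P2@[34:35]
i=36 'b': node 9→1 (fail-walked)

Result: [[1,3],[2,2],[4,1],[7,3],[9,1],[11,1],[13,0],[13,3],[15,2],[18,2],[21,2],[25,1],[27,3],[29,1],[31,1],[33,0],[33,3],[35,2]]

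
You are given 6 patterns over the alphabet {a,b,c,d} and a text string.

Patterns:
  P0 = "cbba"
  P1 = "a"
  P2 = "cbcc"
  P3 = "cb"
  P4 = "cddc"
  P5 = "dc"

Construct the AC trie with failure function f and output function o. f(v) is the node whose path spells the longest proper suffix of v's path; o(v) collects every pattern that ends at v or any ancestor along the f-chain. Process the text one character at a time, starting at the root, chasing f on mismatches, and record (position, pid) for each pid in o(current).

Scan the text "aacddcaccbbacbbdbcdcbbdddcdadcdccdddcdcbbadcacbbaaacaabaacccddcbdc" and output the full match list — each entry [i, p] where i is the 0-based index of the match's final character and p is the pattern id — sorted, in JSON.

Build automaton:
Trie nodes:
  0='ε' goto a→5 c→1 d→11
  1='c' goto b→2 d→8
  2='cb' goto b→3 c→6  [P3 ends]
  3='cbb' goto a→4
  4='cbba' goto ·  [P0 ends]
  5='a' goto ·  [P1 ends]
  6='cbc' goto c→7
  7='cbcc' goto ·  [P2 ends]
  8='cd' goto d→9
  9='cdd' goto c→10
  10='cddc' goto ·  [P4 ends]
  11='d' goto c→12
  12='dc' goto ·  [P5 ends]

Failure links (BFS by depth):
  n1('c'): parent n0 fail=0; on 'c' 0 → fail=0;  out ∅∪∅=∅
  n5('a'): parent n0 fail=0; on 'a' 0 → fail=0;  out {1}∪∅={1}
  n11('d'): parent n0 fail=0; on 'd' 0 → fail=0;  out ∅∪∅=∅
  n2('cb'): parent n1 fail=0; on 'b' 0 → fail=0;  out {3}∪∅={3}
  n8('cd'): parent n1 fail=0; on 'd' 0 → fail=11;  out ∅∪∅=∅
  n12('dc'): parent n11 fail=0; on 'c' 0 → fail=1;  out {5}∪∅={5}
  n3('cbb'): parent n2 fail=0; on 'b' 0 → fail=0;  out ∅∪∅=∅
  n6('cbc'): parent n2 fail=0; on 'c' 0 → fail=1;  out ∅∪∅=∅
  n9('cdd'): parent n8 fail=11; on 'd' 11→0 → fail=11;  out ∅∪∅=∅
  n4('cbba'): parent n3 fail=0; on 'a' 0 → fail=5;  out {0}∪{1}={0,1}
  n7('cbcc'): parent n6 fail=1; on 'c' 1→0 → fail=1;  out {2}∪∅={2}
  n10('cddc'): parent n9 fail=11; on 'c' 11 → fail=12;  out {4}∪{5}={4,5}

Scan:
i=0 'a': node 0→5  emit P1@[0:0]
i=1 'a': node 5→5 (fail-walked)  emit P1@[1:1]
i=2 'c': node 5→1 (fail-walked)
i=3 'd': node 1→8
i=4 'd': node 8→9
i=5 'c': node 9→10  emit P4@[2:5],P5@[4:5]
i=6 'a': node 10→5 (fail-walked)  emit P1@[6:6]
i=7 'c': node 5→1 (fail-walked)
i=8 'c': node 1→1 (fail-walked)
i=9 'b': node 1→2  emit P3@[8:9]
i=10 'b': node 2→3
i=11 'a': node 3→4  emit P0@[8:11],P1@[11:11]
i=12 'c': node 4→1 (fail-walked)
i=13 'b': node 1→2  emit P3@[12:13]
i=14 'b': node 2→3
i=15 'd': node 3→11 (fail-walked)
i=16 'b': node 11→0 (fail-walked)
i=17 'c': node 0→1
i=18 'd': node 1→8
i=19 'c': node 8→12 (fail-walked)  emit P5@[18:19]
i=20 'b': node 12→2 (fail-walked)  emit P3@[19:20]
i=21 'b': node 2→3
i=22 'd': node 3→11 (fail-walked)
i=23 'd': node 11→11 (fail-walked)
i=24 'd': node 11→11 (fail-walked)
i=25 'c': node 11→12  emit P5@[24:25]
i=26 'd': node 12→8 (fail-walked)
i=27 'a': node 8→5 (fail-walked)  emit P1@[27:27]
i=28 'd': node 5→11 (fail-walked)
i=29 'c': node 11→12  emit P5@[28:29]
i=30 'd': node 12→8 (fail-walked)
i=31 'c': node 8→12 (fail-walked)  emit P5@[30:31]
i=32 'c': node 12→1 (fail-walked)
i=33 'd': node 1→8
i=34 'd': node 8→9
i=35 'd': node 9→11 (fail-walked)
i=36 'c': node 11→12  emit P5@[35:36]
i=37 'd': node 12→8 (fail-walked)
i=38 'c': node 8→12 (fail-walked)  emit P5@[37:38]
i=39 'b': node 12→2 (fail-walked)  emit P3@[38:39]
i=40 'b': node 2→3
i=41 'a': node 3→4  emit P0@[38:41],P1@[41:41]
i=42 'd': node 4→11 (fail-walked)
i=43 'c': node 11→12  emit P5@[42:43]
i=44 'a': node 12→5 (fail-walked)  emit P1@[44:44]
i=45 'c': node 5→1 (fail-walked)
i=46 'b': node 1→2  emit P3@[45:46]
i=47 'b': node 2→3
i=48 'a': node 3→4  emit P0@[45:48],P1@[48:48]
i=49 'a': node 4→5 (fail-walked)  emit P1@[49:49]
i=50 'a': node 5→5 (fail-walked)  emit P1@[50:50]
i=51 'c': node 5→1 (fail-walked)
i=52 'a': node 1→5 (fail-walked)  emit P1@[52:52]
i=53 'a': node 5→5 (fail-walked)  emit P1@[53:53]
i=54 'b': node 5→0 (fail-walked)
i=55 'a': node 0→5  emit P1@[55:55]
i=56 'a': node 5→5 (fail-walked)  emit P1@[56:56]
i=57 'c': node 5→1 (fail-walked)
i=58 'c': node 1→1 (fail-walked)
i=59 'c': node 1→1 (fail-walked)
i=60 'd': node 1→8
i=61 'd': node 8→9
i=62 'c': node 9→10  emit P4@[59:62],P5@[61:62]
i=63 'b': node 10→2 (fail-walked)  emit P3@[62:63]
i=64 'd': node 2→11 (fail-walked)
i=65 'c': node 11→12  emit P5@[64:65]

All matches (sorted): [[0,1],[1,1],[5,4],[5,5],[6,1],[9,3],[11,0],[11,1],[13,3],[19,5],[20,3],[25,5],[27,1],[29,5],[31,5],[36,5],[38,5],[39,3],[41,0],[41,1],[43,5],[44,1],[46,3],[48,0],[48,1],[49,1],[50,1],[52,1],[53,1],[55,1],[56,1],[62,4],[62,5],[63,3],[65,5]]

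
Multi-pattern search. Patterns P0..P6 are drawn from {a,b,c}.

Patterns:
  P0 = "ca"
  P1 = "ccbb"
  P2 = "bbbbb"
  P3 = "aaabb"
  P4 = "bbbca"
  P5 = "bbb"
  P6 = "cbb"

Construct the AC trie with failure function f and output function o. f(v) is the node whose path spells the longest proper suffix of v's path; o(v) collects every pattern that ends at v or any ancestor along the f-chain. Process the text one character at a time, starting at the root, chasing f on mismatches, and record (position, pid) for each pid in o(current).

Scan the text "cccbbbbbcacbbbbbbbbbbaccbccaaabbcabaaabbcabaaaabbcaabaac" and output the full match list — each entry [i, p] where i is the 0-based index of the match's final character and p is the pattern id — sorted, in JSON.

Build automaton:
Trie (insert patterns):
  n0 'ε': a→11 b→6 c→1
  n1 'c': a→2 b→18 c→3
  n2 'ca': ·  ←P0
  n3 'cc': b→4
  n4 'ccb': b→5
  n5 'ccbb': ·  ←P1
  n6 'b': b→7
  n7 'bb': b→8
  n8 'bbb': b→9 c→16  ←P5
  n9 'bbbb': b→10
  n10 'bbbbb': ·  ←P2
  n11 'a': a→12
  n12 'aa': a→13
  n13 'aaa': b→14
  n14 'aaab': b→15
  n15 'aaabb': ·  ←P3
  n16 'bbbc': a→17
  n17 'bbbca': ·  ←P4
  n18 'cb': b→19
  n19 'cbb': ·  ←P6

BFS fail/out derivation:
  fail(1) 'c': from fail(0)=0 chase 'c': 0 ⇒ 0;  out=∅∪out(0)=∅
  fail(6) 'b': from fail(0)=0 chase 'b': 0 ⇒ 0;  out=∅∪out(0)=∅
  fail(11) 'a': from fail(0)=0 chase 'a': 0 ⇒ 0;  out=∅∪out(0)=∅
  fail(2) 'ca': from fail(1)=0 chase 'a': 0 ⇒ 11;  out={0}∪out(11)={0}
  fail(3) 'cc': from fail(1)=0 chase 'c': 0 ⇒ 1;  out=∅∪out(1)=∅
  fail(7) 'bb': from fail(6)=0 chase 'b': 0 ⇒ 6;  out=∅∪out(6)=∅
  fail(12) 'aa': from fail(11)=0 chase 'a': 0 ⇒ 11;  out=∅∪out(11)=∅
  fail(18) 'cb': from fail(1)=0 chase 'b': 0 ⇒ 6;  out=∅∪out(6)=∅
  fail(4) 'ccb': from fail(3)=1 chase 'b': 1 ⇒ 18;  out=∅∪out(18)=∅
  fail(8) 'bbb': from fail(7)=6 chase 'b': 6 ⇒ 7;  out={5}∪out(7)={5}
  fail(13) 'aaa': from fail(12)=11 chase 'a': 11 ⇒ 12;  out=∅∪out(12)=∅
  fail(19) 'cbb': from fail(18)=6 chase 'b': 6 ⇒ 7;  out={6}∪out(7)={6}
  fail(5) 'ccbb': from fail(4)=18 chase 'b': 18 ⇒ 19;  out={1}∪out(19)={1,6}
  fail(9) 'bbbb': from fail(8)=7 chase 'b': 7 ⇒ 8;  out=∅∪out(8)={5}
  fail(14) 'aaab': from fail(13)=12 chase 'b': 12→11→0 ⇒ 6;  out=∅∪out(6)=∅
  fail(16) 'bbbc': from fail(8)=7 chase 'c': 7→6→0 ⇒ 1;  out=∅∪out(1)=∅
  fail(10) 'bbbbb': from fail(9)=8 chase 'b': 8 ⇒ 9;  out={2}∪out(9)={2,5}
  fail(15) 'aaabb': from fail(14)=6 chase 'b': 6 ⇒ 7;  out={3}∪out(7)={3}
  fail(17) 'bbbca': from fail(16)=1 chase 'a': 1 ⇒ 2;  out={4}∪out(2)={0,4}

Text stream:
pos 0 'c': at 1
pos 1 'c': at 3
pos 2 'c': at 3 ·f
pos 3 'b': at 4
pos 4 'b': at 5  emit P1@[1:4],P6@[2:4]
pos 5 'b': at 8 ·f  emit P5@[3:5]
pos 6 'b': at 9  emit P5@[4:6]
pos 7 'b': at 10  emit P2@[3:7],P5@[5:7]
pos 8 'c': at 16 ·f
pos 9 'a': at 17  emit P0@[8:9],P4@[5:9]
pos 10 'c': at 1 ·f
pos 11 'b': at 18
pos 12 'b': at 19  emit P6@[10:12]
pos 13 'b': at 8 ·f  emit P5@[11:13]
pos 14 'b': at 9  emit P5@[12:14]
pos 15 'b': at 10  emit P2@[11:15],P5@[13:15]
pos 16 'b': at 10 ·f  emit P2@[12:16],P5@[14:16]
pos 17 'b': at 10 ·f  emit P2@[13:17],P5@[15:17]
pos 18 'b': at 10 ·f  emit P2@[14:18],P5@[16:18]
pos 19 'b': at 10 ·f  emit P2@[15:19],P5@[17:19]
pos 20 'b': at 10 ·f  emit P2@[16:20],P5@[18:20]
pos 21 'a': at 11 ·f
pos 22 'c': at 1 ·f
pos 23 'c': at 3
pos 24 'b': at 4
pos 25 'c': at 1 ·f
pos 26 'c': at 3
pos 27 'a': at 2 ·f  emit P0@[26:27]
pos 28 'a': at 12 ·f
pos 29 'a': at 13
pos 30 'b': at 14
pos 31 'b': at 15  emit P3@[27:31]
pos 32 'c': at 1 ·f
pos 33 'a': at 2  emit P0@[32:33]
pos 34 'b': at 6 ·f
pos 35 'a': at 11 ·f
pos 36 'a': at 12
pos 37 'a': at 13
pos 38 'b': at 14
pos 39 'b': at 15  emit P3@[35:39]
pos 40 'c': at 1 ·f
pos 41 'a': at 2  emit P0@[40:41]
pos 42 'b': at 6 ·f
pos 43 'a': at 11 ·f
pos 44 'a': at 12
pos 45 'a': at 13
pos 46 'a': at 13 ·f
pos 47 'b': at 14
pos 48 'b': at 15  emit P3@[44:48]
pos 49 'c': at 1 ·f
pos 50 'a': at 2  emit P0@[49:50]
pos 51 'a': at 12 ·f
pos 52 'b': at 6 ·f
pos 53 'a': at 11 ·f
pos 54 'a': at 12
pos 55 'c': at 1 ·f

All matches (sorted): [[4,1],[4,6],[5,5],[6,5],[7,2],[7,5],[9,0],[9,4],[12,6],[13,5],[14,5],[15,2],[15,5],[16,2],[16,5],[17,2],[17,5],[18,2],[18,5],[19,2],[19,5],[20,2],[20,5],[27,0],[31,3],[33,0],[39,3],[41,0],[48,3],[50,0]]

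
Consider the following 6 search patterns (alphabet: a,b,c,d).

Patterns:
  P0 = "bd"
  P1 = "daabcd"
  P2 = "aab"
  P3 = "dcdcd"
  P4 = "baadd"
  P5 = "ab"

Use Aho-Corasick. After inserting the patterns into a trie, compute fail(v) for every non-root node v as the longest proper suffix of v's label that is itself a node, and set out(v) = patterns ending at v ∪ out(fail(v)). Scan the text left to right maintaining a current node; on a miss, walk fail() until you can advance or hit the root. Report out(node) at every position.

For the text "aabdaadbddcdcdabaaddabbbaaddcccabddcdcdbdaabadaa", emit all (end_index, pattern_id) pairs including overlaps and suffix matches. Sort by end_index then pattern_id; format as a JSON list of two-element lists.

Build automaton:
Trie nodes:
  0='ε' goto a→9 b→1 d→3
  1='b' goto a→16 d→2
  2='bd' goto ·  ←P0
  3='d' goto a→4 c→12
  4='da' goto a→5
  5='daa' goto b→6
  6='daab' goto c→7
  7='daabc' goto d→8
  8='daabcd' goto ·  ←P1
  9='a' goto a→10 b→20
  10='aa' goto b→11
  11='aab' goto ·  ←P2
  12='dc' goto d→13
  13='dcd' goto c→14
  14='dcdc' goto d→15
  15='dcdcd' goto ·  ←P3
  16='ba' goto a→17
  17='baa' goto d→18
  18='baad' goto d→19
  19='baadd' goto ·  ←P4
  20='ab' goto ·  ←P5

Failure links (BFS by depth):
  fail(1) 'b': from fail(0)=0 chase 'b': 0 ⇒ 0;  out=∅∪out(0)=∅
  fail(3) 'd': from fail(0)=0 chase 'd': 0 ⇒ 0;  out=∅∪out(0)=∅
  fail(9) 'a': from fail(0)=0 chase 'a': 0 ⇒ 0;  out=∅∪out(0)=∅
  fail(2) 'bd': from fail(1)=0 chase 'd': 0 ⇒ 3;  out={0}∪out(3)={0}
  fail(4) 'da': from fail(3)=0 chase 'a': 0 ⇒ 9;  out=∅∪out(9)=∅
  fail(10) 'aa': from fail(9)=0 chase 'a': 0 ⇒ 9;  out=∅∪out(9)=∅
  fail(12) 'dc': from fail(3)=0 chase 'c': 0 ⇒ 0;  out=∅∪out(0)=∅
  fail(16) 'ba': from fail(1)=0 chase 'a': 0 ⇒ 9;  out=∅∪out(9)=∅
  fail(20) 'ab': from fail(9)=0 chase 'b': 0 ⇒ 1;  out={5}∪out(1)={5}
  fail(5) 'daa': from fail(4)=9 chase 'a': 9 ⇒ 10;  out=∅∪out(10)=∅
  fail(11) 'aab': from fail(10)=9 chase 'b': 9 ⇒ 20;  out={2}∪out(20)={2,5}
  fail(13) 'dcd': from fail(12)=0 chase 'd': 0 ⇒ 3;  out=∅∪out(3)=∅
  fail(17) 'baa': from fail(16)=9 chase 'a': 9 ⇒ 10;  out=∅∪out(10)=∅
  fail(6) 'daab': from fail(5)=10 chase 'b': 10 ⇒ 11;  out=∅∪out(11)={2,5}
  fail(14) 'dcdc': from fail(13)=3 chase 'c': 3 ⇒ 12;  out=∅∪out(12)=∅
  fail(18) 'baad': from fail(17)=10 chase 'd': 10→9→0 ⇒ 3;  out=∅∪out(3)=∅
  fail(7) 'daabc': from fail(6)=11 chase 'c': 11→20→1→0 ⇒ 0;  out=∅∪out(0)=∅
  fail(15) 'dcdcd': from fail(14)=12 chase 'd': 12 ⇒ 13;  out={3}∪out(13)={3}
  fail(19) 'baadd': from fail(18)=3 chase 'd': 3→0 ⇒ 3;  out={4}∪out(3)={4}
  fail(8) 'daabcd': from fail(7)=0 chase 'd': 0 ⇒ 3;  out={1}∪out(3)={1}

Run:
[0] read 'a'  n0⇒n9
[1] read 'a'  n9⇒n10
[2] read 'b'  n10⇒n11  → match P2@[0:2],P5@[1:2]
[3] read 'd'  n11⇒n2 ·f  → match P0@[2:3]
[4] read 'a'  n2⇒n4 ·f
[5] read 'a'  n4⇒n5
[6] read 'd'  n5⇒n3 ·f
[7] read 'b'  n3⇒n1 ·f
[8] read 'd'  n1⇒n2  → match P0@[7:8]
[9] read 'd'  n2⇒n3 ·f
[10] read 'c'  n3⇒n12
[11] read 'd'  n12⇒n13
[12] read 'c'  n13⇒n14
[13] read 'd'  n14⇒n15  → match P3@[9:13]
[14] read 'a'  n15⇒n4 ·f
[15] read 'b'  n4⇒n20 ·f  → match P5@[14:15]
[16] read 'a'  n20⇒n16 ·f
[17] read 'a'  n16⇒n17
[18] read 'd'  n17⇒n18
[19] read 'd'  n18⇒n19  → match P4@[15:19]
[20] read 'a'  n19⇒n4 ·f
[21] read 'b'  n4⇒n20 ·f  → match P5@[20:21]
[22] read 'b'  n20⇒n1 ·f
[23] read 'b'  n1⇒n1 ·f
[24] read 'a'  n1⇒n16
[25] read 'a'  n16⇒n17
[26] read 'd'  n17⇒n18
[27] read 'd'  n18⇒n19  → match P4@[23:27]
[28] read 'c'  n19⇒n12 ·f
[29] read 'c'  n12⇒n0 ·f
[30] read 'c'  n0⇒n0
[31] read 'a'  n0⇒n9
[32] read 'b'  n9⇒n20  → match P5@[31:32]
[33] read 'd'  n20⇒n2 ·f  → match P0@[32:33]
[34] read 'd'  n2⇒n3 ·f
[35] read 'c'  n3⇒n12
[36] read 'd'  n12⇒n13
[37] read 'c'  n13⇒n14
[38] read 'd'  n14⇒n15  → match P3@[34:38]
[39] read 'b'  n15⇒n1 ·f
[40] read 'd'  n1⇒n2  → match P0@[39:40]
[41] read 'a'  n2⇒n4 ·f
[42] read 'a'  n4⇒n5
[43] read 'b'  n5⇒n6  → match P2@[41:43],P5@[42:43]
[44] read 'a'  n6⇒n16 ·f
[45] read 'd'  n16⇒n3 ·f
[46] read 'a'  n3⇒n4
[47] read 'a'  n4⇒n5

Result: [[2,2],[2,5],[3,0],[8,0],[13,3],[15,5],[19,4],[21,5],[27,4],[32,5],[33,0],[38,3],[40,0],[43,2],[43,5]]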